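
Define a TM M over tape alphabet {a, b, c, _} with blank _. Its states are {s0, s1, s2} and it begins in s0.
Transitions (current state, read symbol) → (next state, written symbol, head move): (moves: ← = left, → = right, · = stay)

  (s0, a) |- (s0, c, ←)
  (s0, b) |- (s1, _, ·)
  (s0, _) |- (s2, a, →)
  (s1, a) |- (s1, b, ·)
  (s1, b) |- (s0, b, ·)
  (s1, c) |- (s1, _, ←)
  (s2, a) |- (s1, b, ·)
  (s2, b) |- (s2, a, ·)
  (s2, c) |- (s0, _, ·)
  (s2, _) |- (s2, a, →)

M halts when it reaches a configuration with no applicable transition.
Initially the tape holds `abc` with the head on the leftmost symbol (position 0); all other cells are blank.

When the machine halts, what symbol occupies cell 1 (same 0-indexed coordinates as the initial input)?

s0 | _[a]bc   read a → write c, move ←, go to s0
s0 | [_]cbc   read _ → write a, move →, go to s2
s2 | a[c]bc   read c → write _, move ·, go to s0
s0 | a[_]bc   read _ → write a, move →, go to s2
s2 | aa[b]c   read b → write a, move ·, go to s2
s2 | aa[a]c   read a → write b, move ·, go to s1
s1 | aa[b]c   read b → write b, move ·, go to s0
s0 | aa[b]c   read b → write _, move ·, go to s1
s1 | aa[_]c
Cell 1 holds _ when M halts.

_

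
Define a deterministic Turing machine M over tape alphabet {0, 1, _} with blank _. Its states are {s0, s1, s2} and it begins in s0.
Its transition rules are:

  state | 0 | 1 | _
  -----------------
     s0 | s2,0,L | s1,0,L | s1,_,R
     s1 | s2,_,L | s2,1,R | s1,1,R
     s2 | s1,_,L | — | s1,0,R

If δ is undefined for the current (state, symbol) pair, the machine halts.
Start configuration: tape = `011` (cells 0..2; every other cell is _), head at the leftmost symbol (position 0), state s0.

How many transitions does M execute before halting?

8

state=s0 head=0 tape=__[0]11   (s0,0)→(s2,0,L)
state=s2 head=-1 tape=_[_]011   (s2,_)→(s1,0,R)
state=s1 head=0 tape=_0[0]11   (s1,0)→(s2,_,L)
state=s2 head=-1 tape=_[0]_11   (s2,0)→(s1,_,L)
state=s1 head=-2 tape=[_]__11   (s1,_)→(s1,1,R)
state=s1 head=-1 tape=1[_]_11   (s1,_)→(s1,1,R)
state=s1 head=0 tape=11[_]11   (s1,_)→(s1,1,R)
state=s1 head=1 tape=111[1]1   (s1,1)→(s2,1,R)
state=s2 head=2 tape=1111[1]
M halts after 8 transitions.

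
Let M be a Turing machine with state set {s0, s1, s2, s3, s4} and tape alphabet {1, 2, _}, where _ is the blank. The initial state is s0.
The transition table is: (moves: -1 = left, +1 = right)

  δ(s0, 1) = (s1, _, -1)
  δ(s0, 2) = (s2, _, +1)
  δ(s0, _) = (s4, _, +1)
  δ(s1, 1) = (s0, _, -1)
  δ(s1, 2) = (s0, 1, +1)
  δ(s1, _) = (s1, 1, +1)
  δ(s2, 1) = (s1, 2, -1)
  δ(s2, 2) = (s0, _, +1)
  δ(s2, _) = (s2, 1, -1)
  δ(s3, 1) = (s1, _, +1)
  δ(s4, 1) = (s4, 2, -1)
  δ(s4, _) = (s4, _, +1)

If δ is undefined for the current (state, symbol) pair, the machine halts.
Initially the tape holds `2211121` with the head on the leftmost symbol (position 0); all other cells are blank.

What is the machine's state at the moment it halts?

state=s0 head=0 tape=[2]211121   (s0,2)→(s2,_,+1)
state=s2 head=1 tape=_[2]11121   (s2,2)→(s0,_,+1)
state=s0 head=2 tape=__[1]1121   (s0,1)→(s1,_,-1)
state=s1 head=1 tape=_[_]_1121   (s1,_)→(s1,1,+1)
state=s1 head=2 tape=_1[_]1121   (s1,_)→(s1,1,+1)
state=s1 head=3 tape=_11[1]121   (s1,1)→(s0,_,-1)
state=s0 head=2 tape=_1[1]_121   (s0,1)→(s1,_,-1)
state=s1 head=1 tape=_[1]__121   (s1,1)→(s0,_,-1)
state=s0 head=0 tape=[_]___121   (s0,_)→(s4,_,+1)
state=s4 head=1 tape=_[_]__121   (s4,_)→(s4,_,+1)
state=s4 head=2 tape=__[_]_121   (s4,_)→(s4,_,+1)
state=s4 head=3 tape=___[_]121   (s4,_)→(s4,_,+1)
state=s4 head=4 tape=____[1]21   (s4,1)→(s4,2,-1)
state=s4 head=3 tape=___[_]221   (s4,_)→(s4,_,+1)
state=s4 head=4 tape=____[2]21
No transition is defined for (s4, 2); M halts in state s4.

s4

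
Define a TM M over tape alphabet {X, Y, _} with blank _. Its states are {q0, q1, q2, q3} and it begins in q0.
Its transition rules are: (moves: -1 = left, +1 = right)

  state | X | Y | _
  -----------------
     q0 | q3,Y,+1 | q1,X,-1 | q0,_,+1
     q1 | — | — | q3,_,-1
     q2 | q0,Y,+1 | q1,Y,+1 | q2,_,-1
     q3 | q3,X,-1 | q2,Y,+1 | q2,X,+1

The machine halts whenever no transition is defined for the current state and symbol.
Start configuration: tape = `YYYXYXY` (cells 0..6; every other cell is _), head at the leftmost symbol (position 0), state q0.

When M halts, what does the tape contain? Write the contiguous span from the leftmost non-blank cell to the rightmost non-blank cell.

Y_YYYXYXY

state=q0 head=0 tape=__[Y]YYXYXY   (q0,Y)→(q1,X,-1)
state=q1 head=-1 tape=_[_]XYYXYXY   (q1,_)→(q3,_,-1)
state=q3 head=-2 tape=[_]_XYYXYXY   (q3,_)→(q2,X,+1)
state=q2 head=-1 tape=X[_]XYYXYXY   (q2,_)→(q2,_,-1)
state=q2 head=-2 tape=[X]_XYYXYXY   (q2,X)→(q0,Y,+1)
state=q0 head=-1 tape=Y[_]XYYXYXY   (q0,_)→(q0,_,+1)
state=q0 head=0 tape=Y_[X]YYXYXY   (q0,X)→(q3,Y,+1)
state=q3 head=1 tape=Y_Y[Y]YXYXY   (q3,Y)→(q2,Y,+1)
state=q2 head=2 tape=Y_YY[Y]XYXY   (q2,Y)→(q1,Y,+1)
state=q1 head=3 tape=Y_YYY[X]YXY
The non-blank tape span at halt is Y_YYYXYXY.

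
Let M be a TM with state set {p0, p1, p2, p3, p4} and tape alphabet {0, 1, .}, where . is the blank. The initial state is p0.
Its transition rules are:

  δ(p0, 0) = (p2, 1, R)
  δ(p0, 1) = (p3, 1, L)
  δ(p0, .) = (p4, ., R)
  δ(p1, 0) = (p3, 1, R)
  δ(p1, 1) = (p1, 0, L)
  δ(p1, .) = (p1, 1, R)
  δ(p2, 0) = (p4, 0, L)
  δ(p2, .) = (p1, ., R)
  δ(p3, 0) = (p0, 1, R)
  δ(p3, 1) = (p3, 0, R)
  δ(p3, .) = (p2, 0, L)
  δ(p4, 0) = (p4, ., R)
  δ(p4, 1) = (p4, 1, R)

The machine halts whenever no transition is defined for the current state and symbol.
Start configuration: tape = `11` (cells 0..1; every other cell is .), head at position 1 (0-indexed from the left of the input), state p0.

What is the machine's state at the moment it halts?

state=p0 head=1 tape=1[1]..   (p0,1)→(p3,1,L)
state=p3 head=0 tape=[1]1..   (p3,1)→(p3,0,R)
state=p3 head=1 tape=0[1]..   (p3,1)→(p3,0,R)
state=p3 head=2 tape=00[.].   (p3,.)→(p2,0,L)
state=p2 head=1 tape=0[0]0.   (p2,0)→(p4,0,L)
state=p4 head=0 tape=[0]00.   (p4,0)→(p4,.,R)
state=p4 head=1 tape=.[0]0.   (p4,0)→(p4,.,R)
state=p4 head=2 tape=..[0].   (p4,0)→(p4,.,R)
state=p4 head=3 tape=...[.]
No transition is defined for (p4, .); M halts in state p4.

p4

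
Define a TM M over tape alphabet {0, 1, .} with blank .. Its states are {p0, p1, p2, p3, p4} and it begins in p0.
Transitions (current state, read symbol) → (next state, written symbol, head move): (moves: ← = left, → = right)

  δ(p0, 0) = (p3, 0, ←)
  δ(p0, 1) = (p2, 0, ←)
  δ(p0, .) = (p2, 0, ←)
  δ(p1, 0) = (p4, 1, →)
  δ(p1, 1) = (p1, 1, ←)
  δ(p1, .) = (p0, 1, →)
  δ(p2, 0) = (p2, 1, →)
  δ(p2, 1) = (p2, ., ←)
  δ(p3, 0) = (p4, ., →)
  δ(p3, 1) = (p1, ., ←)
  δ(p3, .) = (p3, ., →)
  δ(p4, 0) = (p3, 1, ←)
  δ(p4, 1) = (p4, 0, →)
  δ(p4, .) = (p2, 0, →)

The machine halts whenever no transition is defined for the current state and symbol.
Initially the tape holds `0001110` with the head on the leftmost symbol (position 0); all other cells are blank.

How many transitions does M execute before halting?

p0 | .[0]001110   read 0 → write 0, move ←, go to p3
p3 | [.]0001110   read . → write ., move →, go to p3
p3 | .[0]001110   read 0 → write ., move →, go to p4
p4 | ..[0]01110   read 0 → write 1, move ←, go to p3
p3 | .[.]101110   read . → write ., move →, go to p3
p3 | ..[1]01110   read 1 → write ., move ←, go to p1
p1 | .[.].01110   read . → write 1, move →, go to p0
p0 | .1[.]01110   read . → write 0, move ←, go to p2
p2 | .[1]001110   read 1 → write ., move ←, go to p2
p2 | [.].001110
M halts after 9 transitions.

9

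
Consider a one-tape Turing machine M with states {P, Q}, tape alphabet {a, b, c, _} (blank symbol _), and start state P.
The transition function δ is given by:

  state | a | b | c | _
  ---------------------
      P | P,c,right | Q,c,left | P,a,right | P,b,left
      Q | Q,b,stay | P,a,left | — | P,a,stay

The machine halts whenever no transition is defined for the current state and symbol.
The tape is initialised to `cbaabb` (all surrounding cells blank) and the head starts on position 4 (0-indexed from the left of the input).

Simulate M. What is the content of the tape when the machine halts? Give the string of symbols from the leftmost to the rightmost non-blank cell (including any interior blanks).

state=P head=4 tape=cbaa[b]b_   (P,b)→(Q,c,left)
state=Q head=3 tape=cba[a]cb_   (Q,a)→(Q,b,stay)
state=Q head=3 tape=cba[b]cb_   (Q,b)→(P,a,left)
state=P head=2 tape=cb[a]acb_   (P,a)→(P,c,right)
state=P head=3 tape=cbc[a]cb_   (P,a)→(P,c,right)
state=P head=4 tape=cbcc[c]b_   (P,c)→(P,a,right)
state=P head=5 tape=cbcca[b]_   (P,b)→(Q,c,left)
state=Q head=4 tape=cbcc[a]c_   (Q,a)→(Q,b,stay)
state=Q head=4 tape=cbcc[b]c_   (Q,b)→(P,a,left)
state=P head=3 tape=cbc[c]ac_   (P,c)→(P,a,right)
state=P head=4 tape=cbca[a]c_   (P,a)→(P,c,right)
state=P head=5 tape=cbcac[c]_   (P,c)→(P,a,right)
state=P head=6 tape=cbcaca[_]   (P,_)→(P,b,left)
state=P head=5 tape=cbcac[a]b   (P,a)→(P,c,right)
state=P head=6 tape=cbcacc[b]   (P,b)→(Q,c,left)
state=Q head=5 tape=cbcac[c]c
The non-blank tape span at halt is cbcaccc.

cbcaccc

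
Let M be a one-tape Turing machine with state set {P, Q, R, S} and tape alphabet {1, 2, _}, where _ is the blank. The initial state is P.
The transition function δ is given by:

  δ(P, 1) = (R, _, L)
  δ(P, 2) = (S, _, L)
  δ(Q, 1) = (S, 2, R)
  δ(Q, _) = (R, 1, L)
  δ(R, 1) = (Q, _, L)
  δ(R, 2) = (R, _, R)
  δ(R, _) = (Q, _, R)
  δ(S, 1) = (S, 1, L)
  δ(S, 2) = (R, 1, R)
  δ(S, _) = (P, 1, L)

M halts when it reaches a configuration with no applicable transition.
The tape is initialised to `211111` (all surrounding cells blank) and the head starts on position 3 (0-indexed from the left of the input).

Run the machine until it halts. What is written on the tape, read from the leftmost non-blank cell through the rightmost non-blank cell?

1_1_111

P | __211[1]11   read 1 → write _, move L, go to R
R | __21[1]_11   read 1 → write _, move L, go to Q
Q | __2[1]__11   read 1 → write 2, move R, go to S
S | __22[_]_11   read _ → write 1, move L, go to P
P | __2[2]1_11   read 2 → write _, move L, go to S
S | __[2]_1_11   read 2 → write 1, move R, go to R
R | __1[_]1_11   read _ → write _, move R, go to Q
Q | __1_[1]_11   read 1 → write 2, move R, go to S
S | __1_2[_]11   read _ → write 1, move L, go to P
P | __1_[2]111   read 2 → write _, move L, go to S
S | __1[_]_111   read _ → write 1, move L, go to P
P | __[1]1_111   read 1 → write _, move L, go to R
R | _[_]_1_111   read _ → write _, move R, go to Q
Q | __[_]1_111   read _ → write 1, move L, go to R
R | _[_]11_111   read _ → write _, move R, go to Q
Q | __[1]1_111   read 1 → write 2, move R, go to S
S | __2[1]_111   read 1 → write 1, move L, go to S
S | __[2]1_111   read 2 → write 1, move R, go to R
R | __1[1]_111   read 1 → write _, move L, go to Q
Q | __[1]__111   read 1 → write 2, move R, go to S
S | __2[_]_111   read _ → write 1, move L, go to P
P | __[2]1_111   read 2 → write _, move L, go to S
S | _[_]_1_111   read _ → write 1, move L, go to P
P | [_]1_1_111
The non-blank tape span at halt is 1_1_111.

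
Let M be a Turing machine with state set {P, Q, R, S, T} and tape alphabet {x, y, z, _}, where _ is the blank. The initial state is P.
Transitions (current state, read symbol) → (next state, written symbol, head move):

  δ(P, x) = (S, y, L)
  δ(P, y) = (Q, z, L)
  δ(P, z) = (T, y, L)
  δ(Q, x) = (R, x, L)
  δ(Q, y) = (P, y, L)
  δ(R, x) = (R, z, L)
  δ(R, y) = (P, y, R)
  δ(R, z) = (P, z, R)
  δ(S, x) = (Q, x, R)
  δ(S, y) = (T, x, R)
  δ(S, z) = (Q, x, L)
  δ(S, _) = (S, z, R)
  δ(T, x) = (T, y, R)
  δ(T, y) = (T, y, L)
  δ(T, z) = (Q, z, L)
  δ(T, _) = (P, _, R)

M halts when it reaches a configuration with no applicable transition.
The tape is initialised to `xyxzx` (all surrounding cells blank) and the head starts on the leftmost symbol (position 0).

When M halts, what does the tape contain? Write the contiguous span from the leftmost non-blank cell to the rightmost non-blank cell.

state=P head=0 tape=__[x]yxzx   (P,x)→(S,y,L)
state=S head=-1 tape=_[_]yyxzx   (S,_)→(S,z,R)
state=S head=0 tape=_z[y]yxzx   (S,y)→(T,x,R)
state=T head=1 tape=_zx[y]xzx   (T,y)→(T,y,L)
state=T head=0 tape=_z[x]yxzx   (T,x)→(T,y,R)
state=T head=1 tape=_zy[y]xzx   (T,y)→(T,y,L)
state=T head=0 tape=_z[y]yxzx   (T,y)→(T,y,L)
state=T head=-1 tape=_[z]yyxzx   (T,z)→(Q,z,L)
state=Q head=-2 tape=[_]zyyxzx
The non-blank tape span at halt is zyyxzx.

zyyxzx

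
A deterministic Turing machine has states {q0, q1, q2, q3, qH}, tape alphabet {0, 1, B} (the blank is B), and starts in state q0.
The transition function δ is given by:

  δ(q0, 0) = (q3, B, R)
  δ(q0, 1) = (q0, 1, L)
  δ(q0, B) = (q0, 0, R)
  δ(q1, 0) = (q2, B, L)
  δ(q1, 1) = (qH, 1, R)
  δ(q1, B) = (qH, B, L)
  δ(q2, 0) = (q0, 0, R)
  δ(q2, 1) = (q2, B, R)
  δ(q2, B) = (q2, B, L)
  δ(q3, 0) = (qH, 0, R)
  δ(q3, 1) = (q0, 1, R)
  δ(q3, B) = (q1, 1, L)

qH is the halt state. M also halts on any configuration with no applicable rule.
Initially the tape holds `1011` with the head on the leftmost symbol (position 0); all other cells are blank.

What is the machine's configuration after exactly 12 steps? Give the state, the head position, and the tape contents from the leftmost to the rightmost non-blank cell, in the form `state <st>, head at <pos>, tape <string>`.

state=q0 head=0 tape=B[1]011   (q0,1)→(q0,1,L)
state=q0 head=-1 tape=[B]1011   (q0,B)→(q0,0,R)
state=q0 head=0 tape=0[1]011   (q0,1)→(q0,1,L)
state=q0 head=-1 tape=[0]1011   (q0,0)→(q3,B,R)
state=q3 head=0 tape=B[1]011   (q3,1)→(q0,1,R)
state=q0 head=1 tape=B1[0]11   (q0,0)→(q3,B,R)
state=q3 head=2 tape=B1B[1]1   (q3,1)→(q0,1,R)
state=q0 head=3 tape=B1B1[1]   (q0,1)→(q0,1,L)
state=q0 head=2 tape=B1B[1]1   (q0,1)→(q0,1,L)
state=q0 head=1 tape=B1[B]11   (q0,B)→(q0,0,R)
state=q0 head=2 tape=B10[1]1   (q0,1)→(q0,1,L)
state=q0 head=1 tape=B1[0]11   (q0,0)→(q3,B,R)
state=q3 head=2 tape=B1B[1]1
After 12 steps: state q3, head at 2, tape 1B11.

state q3, head at 2, tape 1B11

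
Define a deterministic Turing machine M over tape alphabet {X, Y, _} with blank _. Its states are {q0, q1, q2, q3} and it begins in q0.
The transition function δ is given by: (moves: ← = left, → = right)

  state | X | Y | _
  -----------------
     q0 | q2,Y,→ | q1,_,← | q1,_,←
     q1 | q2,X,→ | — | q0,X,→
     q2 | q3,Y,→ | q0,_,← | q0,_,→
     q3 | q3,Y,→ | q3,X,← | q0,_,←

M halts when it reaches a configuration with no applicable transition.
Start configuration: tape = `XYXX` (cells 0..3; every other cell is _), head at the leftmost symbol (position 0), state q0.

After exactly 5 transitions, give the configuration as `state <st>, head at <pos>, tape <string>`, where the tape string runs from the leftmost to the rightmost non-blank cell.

state q1, head at -1, tape X__XX

q0 | _[X]YXX   read X → write Y, move →, go to q2
q2 | _Y[Y]XX   read Y → write _, move ←, go to q0
q0 | _[Y]_XX   read Y → write _, move ←, go to q1
q1 | [_]__XX   read _ → write X, move →, go to q0
q0 | X[_]_XX   read _ → write _, move ←, go to q1
q1 | [X]__XX
After 5 steps: state q1, head at -1, tape X__XX.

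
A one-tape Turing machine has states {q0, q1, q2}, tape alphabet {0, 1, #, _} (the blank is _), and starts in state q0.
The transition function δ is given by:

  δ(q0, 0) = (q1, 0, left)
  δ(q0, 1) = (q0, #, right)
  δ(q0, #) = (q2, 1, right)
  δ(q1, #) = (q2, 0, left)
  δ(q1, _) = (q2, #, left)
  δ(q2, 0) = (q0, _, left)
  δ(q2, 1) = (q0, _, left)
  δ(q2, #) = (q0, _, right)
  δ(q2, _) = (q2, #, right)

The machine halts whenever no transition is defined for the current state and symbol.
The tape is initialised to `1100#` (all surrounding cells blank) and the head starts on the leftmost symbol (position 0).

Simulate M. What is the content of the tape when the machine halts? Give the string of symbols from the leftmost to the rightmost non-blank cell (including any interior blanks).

state=q0 head=0 tape=_[1]100#   (q0,1)→(q0,#,right)
state=q0 head=1 tape=_#[1]00#   (q0,1)→(q0,#,right)
state=q0 head=2 tape=_##[0]0#   (q0,0)→(q1,0,left)
state=q1 head=1 tape=_#[#]00#   (q1,#)→(q2,0,left)
state=q2 head=0 tape=_[#]000#   (q2,#)→(q0,_,right)
state=q0 head=1 tape=__[0]00#   (q0,0)→(q1,0,left)
state=q1 head=0 tape=_[_]000#   (q1,_)→(q2,#,left)
state=q2 head=-1 tape=[_]#000#   (q2,_)→(q2,#,right)
state=q2 head=0 tape=#[#]000#   (q2,#)→(q0,_,right)
state=q0 head=1 tape=#_[0]00#   (q0,0)→(q1,0,left)
state=q1 head=0 tape=#[_]000#   (q1,_)→(q2,#,left)
state=q2 head=-1 tape=[#]#000#   (q2,#)→(q0,_,right)
state=q0 head=0 tape=_[#]000#   (q0,#)→(q2,1,right)
state=q2 head=1 tape=_1[0]00#   (q2,0)→(q0,_,left)
state=q0 head=0 tape=_[1]_00#   (q0,1)→(q0,#,right)
state=q0 head=1 tape=_#[_]00#
The non-blank tape span at halt is #_00#.

#_00#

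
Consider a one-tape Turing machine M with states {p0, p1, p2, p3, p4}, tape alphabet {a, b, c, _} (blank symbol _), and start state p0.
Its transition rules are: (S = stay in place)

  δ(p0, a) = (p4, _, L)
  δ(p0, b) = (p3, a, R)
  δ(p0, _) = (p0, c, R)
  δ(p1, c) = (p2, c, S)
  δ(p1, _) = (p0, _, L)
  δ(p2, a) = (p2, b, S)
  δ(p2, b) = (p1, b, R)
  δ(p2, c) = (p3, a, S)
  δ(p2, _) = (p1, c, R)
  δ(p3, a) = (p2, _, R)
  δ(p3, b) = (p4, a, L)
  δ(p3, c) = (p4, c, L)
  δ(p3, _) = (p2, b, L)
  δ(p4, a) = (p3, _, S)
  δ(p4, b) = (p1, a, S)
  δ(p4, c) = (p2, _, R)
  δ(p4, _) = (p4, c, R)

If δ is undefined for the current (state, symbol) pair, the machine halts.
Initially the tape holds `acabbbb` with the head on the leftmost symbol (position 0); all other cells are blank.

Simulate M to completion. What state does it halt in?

state=p0 head=0 tape=_[a]cabbbb   (p0,a)→(p4,_,L)
state=p4 head=-1 tape=[_]_cabbbb   (p4,_)→(p4,c,R)
state=p4 head=0 tape=c[_]cabbbb   (p4,_)→(p4,c,R)
state=p4 head=1 tape=cc[c]abbbb   (p4,c)→(p2,_,R)
state=p2 head=2 tape=cc_[a]bbbb   (p2,a)→(p2,b,S)
state=p2 head=2 tape=cc_[b]bbbb   (p2,b)→(p1,b,R)
state=p1 head=3 tape=cc_b[b]bbb
No transition is defined for (p1, b); M halts in state p1.

p1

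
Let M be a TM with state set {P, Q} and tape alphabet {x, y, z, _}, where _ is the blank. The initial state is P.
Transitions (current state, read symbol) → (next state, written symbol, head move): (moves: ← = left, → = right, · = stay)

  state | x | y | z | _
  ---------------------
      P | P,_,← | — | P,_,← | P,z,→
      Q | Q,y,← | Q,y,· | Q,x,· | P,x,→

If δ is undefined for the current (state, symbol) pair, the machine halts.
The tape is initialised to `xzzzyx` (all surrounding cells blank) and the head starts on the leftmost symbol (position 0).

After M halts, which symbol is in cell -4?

P | ____[x]zzzyx   read x → write _, move ←, go to P
P | ___[_]_zzzyx   read _ → write z, move →, go to P
P | ___z[_]zzzyx   read _ → write z, move →, go to P
P | ___zz[z]zzyx   read z → write _, move ←, go to P
P | ___z[z]_zzyx   read z → write _, move ←, go to P
P | ___[z]__zzyx   read z → write _, move ←, go to P
P | __[_]___zzyx   read _ → write z, move →, go to P
P | __z[_]__zzyx   read _ → write z, move →, go to P
P | __zz[_]_zzyx   read _ → write z, move →, go to P
P | __zzz[_]zzyx   read _ → write z, move →, go to P
P | __zzzz[z]zyx   read z → write _, move ←, go to P
P | __zzz[z]_zyx   read z → write _, move ←, go to P
P | __zz[z]__zyx   read z → write _, move ←, go to P
P | __z[z]___zyx   read z → write _, move ←, go to P
P | __[z]____zyx   read z → write _, move ←, go to P
P | _[_]_____zyx   read _ → write z, move →, go to P
P | _z[_]____zyx   read _ → write z, move →, go to P
P | _zz[_]___zyx   read _ → write z, move →, go to P
P | _zzz[_]__zyx   read _ → write z, move →, go to P
P | _zzzz[_]_zyx   read _ → write z, move →, go to P
P | _zzzzz[_]zyx   read _ → write z, move →, go to P
P | _zzzzzz[z]yx   read z → write _, move ←, go to P
P | _zzzzz[z]_yx   read z → write _, move ←, go to P
P | _zzzz[z]__yx   read z → write _, move ←, go to P
P | _zzz[z]___yx   read z → write _, move ←, go to P
P | _zz[z]____yx   read z → write _, move ←, go to P
P | _z[z]_____yx   read z → write _, move ←, go to P
P | _[z]______yx   read z → write _, move ←, go to P
P | [_]_______yx   read _ → write z, move →, go to P
P | z[_]______yx   read _ → write z, move →, go to P
P | zz[_]_____yx   read _ → write z, move →, go to P
P | zzz[_]____yx   read _ → write z, move →, go to P
P | zzzz[_]___yx   read _ → write z, move →, go to P
P | zzzzz[_]__yx   read _ → write z, move →, go to P
P | zzzzzz[_]_yx   read _ → write z, move →, go to P
P | zzzzzzz[_]yx   read _ → write z, move →, go to P
P | zzzzzzzz[y]x
Cell -4 holds z when M halts.

z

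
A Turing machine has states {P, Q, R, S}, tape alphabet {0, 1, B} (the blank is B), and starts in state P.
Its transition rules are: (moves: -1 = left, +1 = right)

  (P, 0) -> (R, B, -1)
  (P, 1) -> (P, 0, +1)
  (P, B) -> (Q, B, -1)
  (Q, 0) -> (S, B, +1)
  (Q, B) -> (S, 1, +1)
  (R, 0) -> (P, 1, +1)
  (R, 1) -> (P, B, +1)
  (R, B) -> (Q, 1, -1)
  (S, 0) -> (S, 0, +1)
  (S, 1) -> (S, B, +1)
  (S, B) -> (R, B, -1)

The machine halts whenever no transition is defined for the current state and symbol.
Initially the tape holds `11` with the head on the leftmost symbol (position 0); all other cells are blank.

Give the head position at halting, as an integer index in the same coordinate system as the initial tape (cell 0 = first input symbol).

0

P | [1]1B   read 1 → write 0, move +1, go to P
P | 0[1]B   read 1 → write 0, move +1, go to P
P | 00[B]   read B → write B, move -1, go to Q
Q | 0[0]B   read 0 → write B, move +1, go to S
S | 0B[B]   read B → write B, move -1, go to R
R | 0[B]B   read B → write 1, move -1, go to Q
Q | [0]1B   read 0 → write B, move +1, go to S
S | B[1]B   read 1 → write B, move +1, go to S
S | BB[B]   read B → write B, move -1, go to R
R | B[B]B   read B → write 1, move -1, go to Q
Q | [B]1B   read B → write 1, move +1, go to S
S | 1[1]B   read 1 → write B, move +1, go to S
S | 1B[B]   read B → write B, move -1, go to R
R | 1[B]B   read B → write 1, move -1, go to Q
Q | [1]1B
At halt the head is at cell 0.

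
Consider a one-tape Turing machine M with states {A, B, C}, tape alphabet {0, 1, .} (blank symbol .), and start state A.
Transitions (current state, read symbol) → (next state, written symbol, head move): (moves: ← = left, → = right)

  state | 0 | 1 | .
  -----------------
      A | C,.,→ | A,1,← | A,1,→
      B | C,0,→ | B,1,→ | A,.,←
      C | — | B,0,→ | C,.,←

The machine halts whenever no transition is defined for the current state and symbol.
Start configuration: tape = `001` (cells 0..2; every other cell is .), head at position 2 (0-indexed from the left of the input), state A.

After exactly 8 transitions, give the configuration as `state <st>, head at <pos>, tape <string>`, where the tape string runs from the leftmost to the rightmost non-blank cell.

state C, head at 0, tape 0

A | 00[1].   read 1 → write 1, move ←, go to A
A | 0[0]1.   read 0 → write ., move →, go to C
C | 0.[1].   read 1 → write 0, move →, go to B
B | 0.0[.]   read . → write ., move ←, go to A
A | 0.[0].   read 0 → write ., move →, go to C
C | 0..[.]   read . → write ., move ←, go to C
C | 0.[.].   read . → write ., move ←, go to C
C | 0[.]..   read . → write ., move ←, go to C
C | [0]...
After 8 steps: state C, head at 0, tape 0.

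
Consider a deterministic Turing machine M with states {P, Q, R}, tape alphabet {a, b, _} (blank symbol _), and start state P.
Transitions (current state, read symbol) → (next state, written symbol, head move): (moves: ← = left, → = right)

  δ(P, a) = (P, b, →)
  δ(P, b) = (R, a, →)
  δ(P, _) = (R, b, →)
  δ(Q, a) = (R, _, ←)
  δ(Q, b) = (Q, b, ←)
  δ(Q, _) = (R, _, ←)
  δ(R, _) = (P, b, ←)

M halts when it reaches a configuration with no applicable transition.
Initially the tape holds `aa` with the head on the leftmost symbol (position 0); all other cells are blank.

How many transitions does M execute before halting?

5

P | [a]a__   read a → write b, move →, go to P
P | b[a]__   read a → write b, move →, go to P
P | bb[_]_   read _ → write b, move →, go to R
R | bbb[_]   read _ → write b, move ←, go to P
P | bb[b]b   read b → write a, move →, go to R
R | bba[b]
M halts after 5 transitions.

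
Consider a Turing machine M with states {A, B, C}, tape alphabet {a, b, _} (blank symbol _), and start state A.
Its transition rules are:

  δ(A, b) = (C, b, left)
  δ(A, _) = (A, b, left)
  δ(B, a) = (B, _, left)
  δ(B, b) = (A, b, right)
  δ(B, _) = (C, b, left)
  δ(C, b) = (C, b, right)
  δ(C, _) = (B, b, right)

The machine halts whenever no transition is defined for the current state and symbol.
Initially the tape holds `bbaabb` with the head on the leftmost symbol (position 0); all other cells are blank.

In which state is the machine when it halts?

C

A | _[b]baabb   read b → write b, move left, go to C
C | [_]bbaabb   read _ → write b, move right, go to B
B | b[b]baabb   read b → write b, move right, go to A
A | bb[b]aabb   read b → write b, move left, go to C
C | b[b]baabb   read b → write b, move right, go to C
C | bb[b]aabb   read b → write b, move right, go to C
C | bbb[a]abb
No transition is defined for (C, a); M halts in state C.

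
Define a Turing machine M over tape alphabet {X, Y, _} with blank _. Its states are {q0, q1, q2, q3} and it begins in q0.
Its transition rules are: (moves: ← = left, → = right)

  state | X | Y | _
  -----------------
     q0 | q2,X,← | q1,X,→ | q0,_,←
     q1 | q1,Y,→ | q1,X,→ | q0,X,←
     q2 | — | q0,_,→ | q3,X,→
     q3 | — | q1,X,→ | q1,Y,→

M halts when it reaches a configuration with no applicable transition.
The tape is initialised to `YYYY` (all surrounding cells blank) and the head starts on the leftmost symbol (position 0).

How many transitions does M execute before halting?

6

state=q0 head=0 tape=[Y]YYY_   (q0,Y)→(q1,X,→)
state=q1 head=1 tape=X[Y]YY_   (q1,Y)→(q1,X,→)
state=q1 head=2 tape=XX[Y]Y_   (q1,Y)→(q1,X,→)
state=q1 head=3 tape=XXX[Y]_   (q1,Y)→(q1,X,→)
state=q1 head=4 tape=XXXX[_]   (q1,_)→(q0,X,←)
state=q0 head=3 tape=XXX[X]X   (q0,X)→(q2,X,←)
state=q2 head=2 tape=XX[X]XX
M halts after 6 transitions.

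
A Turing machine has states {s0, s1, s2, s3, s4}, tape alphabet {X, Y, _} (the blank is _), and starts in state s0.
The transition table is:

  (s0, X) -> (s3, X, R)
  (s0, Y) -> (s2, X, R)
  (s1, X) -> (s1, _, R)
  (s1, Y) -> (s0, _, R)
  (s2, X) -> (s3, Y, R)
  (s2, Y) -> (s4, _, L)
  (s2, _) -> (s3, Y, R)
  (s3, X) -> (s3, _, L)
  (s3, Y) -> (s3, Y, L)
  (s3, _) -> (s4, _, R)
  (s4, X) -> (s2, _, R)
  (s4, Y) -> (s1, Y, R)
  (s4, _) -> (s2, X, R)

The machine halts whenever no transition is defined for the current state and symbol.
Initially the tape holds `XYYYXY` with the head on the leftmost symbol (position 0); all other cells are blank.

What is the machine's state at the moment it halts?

s0

s0 | _[X]YYYXY_   read X → write X, move R, go to s3
s3 | _X[Y]YYXY_   read Y → write Y, move L, go to s3
s3 | _[X]YYYXY_   read X → write _, move L, go to s3
s3 | [_]_YYYXY_   read _ → write _, move R, go to s4
s4 | _[_]YYYXY_   read _ → write X, move R, go to s2
s2 | _X[Y]YYXY_   read Y → write _, move L, go to s4
s4 | _[X]_YYXY_   read X → write _, move R, go to s2
s2 | __[_]YYXY_   read _ → write Y, move R, go to s3
s3 | __Y[Y]YXY_   read Y → write Y, move L, go to s3
s3 | __[Y]YYXY_   read Y → write Y, move L, go to s3
s3 | _[_]YYYXY_   read _ → write _, move R, go to s4
s4 | __[Y]YYXY_   read Y → write Y, move R, go to s1
s1 | __Y[Y]YXY_   read Y → write _, move R, go to s0
s0 | __Y_[Y]XY_   read Y → write X, move R, go to s2
s2 | __Y_X[X]Y_   read X → write Y, move R, go to s3
s3 | __Y_XY[Y]_   read Y → write Y, move L, go to s3
s3 | __Y_X[Y]Y_   read Y → write Y, move L, go to s3
s3 | __Y_[X]YY_   read X → write _, move L, go to s3
s3 | __Y[_]_YY_   read _ → write _, move R, go to s4
s4 | __Y_[_]YY_   read _ → write X, move R, go to s2
s2 | __Y_X[Y]Y_   read Y → write _, move L, go to s4
s4 | __Y_[X]_Y_   read X → write _, move R, go to s2
s2 | __Y__[_]Y_   read _ → write Y, move R, go to s3
s3 | __Y__Y[Y]_   read Y → write Y, move L, go to s3
s3 | __Y__[Y]Y_   read Y → write Y, move L, go to s3
s3 | __Y_[_]YY_   read _ → write _, move R, go to s4
s4 | __Y__[Y]Y_   read Y → write Y, move R, go to s1
s1 | __Y__Y[Y]_   read Y → write _, move R, go to s0
s0 | __Y__Y_[_]
No transition is defined for (s0, _); M halts in state s0.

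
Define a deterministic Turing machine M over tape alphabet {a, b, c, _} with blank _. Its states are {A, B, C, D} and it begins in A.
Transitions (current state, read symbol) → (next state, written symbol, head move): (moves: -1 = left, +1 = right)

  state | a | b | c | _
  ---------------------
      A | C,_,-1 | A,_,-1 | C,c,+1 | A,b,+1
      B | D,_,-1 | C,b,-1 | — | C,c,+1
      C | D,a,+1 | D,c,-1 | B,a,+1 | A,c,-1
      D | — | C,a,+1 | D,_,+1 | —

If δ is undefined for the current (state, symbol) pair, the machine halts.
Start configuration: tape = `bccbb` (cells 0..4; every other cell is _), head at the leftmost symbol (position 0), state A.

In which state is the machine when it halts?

A | _[b]ccbb   read b → write _, move -1, go to A
A | [_]_ccbb   read _ → write b, move +1, go to A
A | b[_]ccbb   read _ → write b, move +1, go to A
A | bb[c]cbb   read c → write c, move +1, go to C
C | bbc[c]bb   read c → write a, move +1, go to B
B | bbca[b]b   read b → write b, move -1, go to C
C | bbc[a]bb   read a → write a, move +1, go to D
D | bbca[b]b   read b → write a, move +1, go to C
C | bbcaa[b]   read b → write c, move -1, go to D
D | bbca[a]c
No transition is defined for (D, a); M halts in state D.

D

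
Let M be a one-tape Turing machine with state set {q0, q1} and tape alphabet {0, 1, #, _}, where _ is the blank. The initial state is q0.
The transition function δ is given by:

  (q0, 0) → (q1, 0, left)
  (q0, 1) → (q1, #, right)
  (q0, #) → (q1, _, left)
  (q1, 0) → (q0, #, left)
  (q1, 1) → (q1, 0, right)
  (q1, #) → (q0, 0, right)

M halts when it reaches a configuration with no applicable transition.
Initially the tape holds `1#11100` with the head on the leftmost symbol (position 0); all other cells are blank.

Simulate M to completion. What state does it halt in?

state=q0 head=0 tape=_[1]#11100   (q0,1)→(q1,#,right)
state=q1 head=1 tape=_#[#]11100   (q1,#)→(q0,0,right)
state=q0 head=2 tape=_#0[1]1100   (q0,1)→(q1,#,right)
state=q1 head=3 tape=_#0#[1]100   (q1,1)→(q1,0,right)
state=q1 head=4 tape=_#0#0[1]00   (q1,1)→(q1,0,right)
state=q1 head=5 tape=_#0#00[0]0   (q1,0)→(q0,#,left)
state=q0 head=4 tape=_#0#0[0]#0   (q0,0)→(q1,0,left)
state=q1 head=3 tape=_#0#[0]0#0   (q1,0)→(q0,#,left)
state=q0 head=2 tape=_#0[#]#0#0   (q0,#)→(q1,_,left)
state=q1 head=1 tape=_#[0]_#0#0   (q1,0)→(q0,#,left)
state=q0 head=0 tape=_[#]#_#0#0   (q0,#)→(q1,_,left)
state=q1 head=-1 tape=[_]_#_#0#0
No transition is defined for (q1, _); M halts in state q1.

q1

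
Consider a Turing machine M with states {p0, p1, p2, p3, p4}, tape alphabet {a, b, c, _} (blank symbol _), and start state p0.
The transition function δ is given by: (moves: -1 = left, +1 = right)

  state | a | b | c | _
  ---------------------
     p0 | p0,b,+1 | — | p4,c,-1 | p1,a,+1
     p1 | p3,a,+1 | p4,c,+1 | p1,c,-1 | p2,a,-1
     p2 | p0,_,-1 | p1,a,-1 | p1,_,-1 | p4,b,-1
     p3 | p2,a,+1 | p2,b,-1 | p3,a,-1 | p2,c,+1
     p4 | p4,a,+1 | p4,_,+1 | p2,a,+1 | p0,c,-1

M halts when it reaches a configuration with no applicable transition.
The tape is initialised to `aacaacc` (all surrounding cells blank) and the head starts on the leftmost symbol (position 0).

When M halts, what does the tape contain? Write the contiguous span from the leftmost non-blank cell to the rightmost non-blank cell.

state=p0 head=0 tape=[a]acaacc_   (p0,a)→(p0,b,+1)
state=p0 head=1 tape=b[a]caacc_   (p0,a)→(p0,b,+1)
state=p0 head=2 tape=bb[c]aacc_   (p0,c)→(p4,c,-1)
state=p4 head=1 tape=b[b]caacc_   (p4,b)→(p4,_,+1)
state=p4 head=2 tape=b_[c]aacc_   (p4,c)→(p2,a,+1)
state=p2 head=3 tape=b_a[a]acc_   (p2,a)→(p0,_,-1)
state=p0 head=2 tape=b_[a]_acc_   (p0,a)→(p0,b,+1)
state=p0 head=3 tape=b_b[_]acc_   (p0,_)→(p1,a,+1)
state=p1 head=4 tape=b_ba[a]cc_   (p1,a)→(p3,a,+1)
state=p3 head=5 tape=b_baa[c]c_   (p3,c)→(p3,a,-1)
state=p3 head=4 tape=b_ba[a]ac_   (p3,a)→(p2,a,+1)
state=p2 head=5 tape=b_baa[a]c_   (p2,a)→(p0,_,-1)
state=p0 head=4 tape=b_ba[a]_c_   (p0,a)→(p0,b,+1)
state=p0 head=5 tape=b_bab[_]c_   (p0,_)→(p1,a,+1)
state=p1 head=6 tape=b_baba[c]_   (p1,c)→(p1,c,-1)
state=p1 head=5 tape=b_bab[a]c_   (p1,a)→(p3,a,+1)
state=p3 head=6 tape=b_baba[c]_   (p3,c)→(p3,a,-1)
state=p3 head=5 tape=b_bab[a]a_   (p3,a)→(p2,a,+1)
state=p2 head=6 tape=b_baba[a]_   (p2,a)→(p0,_,-1)
state=p0 head=5 tape=b_bab[a]__   (p0,a)→(p0,b,+1)
state=p0 head=6 tape=b_babb[_]_   (p0,_)→(p1,a,+1)
state=p1 head=7 tape=b_babba[_]   (p1,_)→(p2,a,-1)
state=p2 head=6 tape=b_babb[a]a   (p2,a)→(p0,_,-1)
state=p0 head=5 tape=b_bab[b]_a
The non-blank tape span at halt is b_babb_a.

b_babb_a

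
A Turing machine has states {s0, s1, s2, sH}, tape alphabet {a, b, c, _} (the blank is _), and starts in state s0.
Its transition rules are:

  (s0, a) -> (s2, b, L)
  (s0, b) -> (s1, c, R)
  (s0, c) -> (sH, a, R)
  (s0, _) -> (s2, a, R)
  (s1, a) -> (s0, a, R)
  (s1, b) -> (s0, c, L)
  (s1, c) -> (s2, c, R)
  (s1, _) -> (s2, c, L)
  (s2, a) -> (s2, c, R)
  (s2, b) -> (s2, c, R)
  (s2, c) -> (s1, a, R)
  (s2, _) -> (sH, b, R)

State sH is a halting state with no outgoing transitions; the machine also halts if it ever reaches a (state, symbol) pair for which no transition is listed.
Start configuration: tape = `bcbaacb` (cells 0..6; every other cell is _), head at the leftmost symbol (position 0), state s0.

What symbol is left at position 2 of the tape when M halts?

c

state=s0 head=0 tape=_[b]cbaacb   (s0,b)→(s1,c,R)
state=s1 head=1 tape=_c[c]baacb   (s1,c)→(s2,c,R)
state=s2 head=2 tape=_cc[b]aacb   (s2,b)→(s2,c,R)
state=s2 head=3 tape=_ccc[a]acb   (s2,a)→(s2,c,R)
state=s2 head=4 tape=_cccc[a]cb   (s2,a)→(s2,c,R)
state=s2 head=5 tape=_ccccc[c]b   (s2,c)→(s1,a,R)
state=s1 head=6 tape=_ccccca[b]   (s1,b)→(s0,c,L)
state=s0 head=5 tape=_ccccc[a]c   (s0,a)→(s2,b,L)
state=s2 head=4 tape=_cccc[c]bc   (s2,c)→(s1,a,R)
state=s1 head=5 tape=_cccca[b]c   (s1,b)→(s0,c,L)
state=s0 head=4 tape=_cccc[a]cc   (s0,a)→(s2,b,L)
state=s2 head=3 tape=_ccc[c]bcc   (s2,c)→(s1,a,R)
state=s1 head=4 tape=_ccca[b]cc   (s1,b)→(s0,c,L)
state=s0 head=3 tape=_ccc[a]ccc   (s0,a)→(s2,b,L)
state=s2 head=2 tape=_cc[c]bccc   (s2,c)→(s1,a,R)
state=s1 head=3 tape=_cca[b]ccc   (s1,b)→(s0,c,L)
state=s0 head=2 tape=_cc[a]cccc   (s0,a)→(s2,b,L)
state=s2 head=1 tape=_c[c]bcccc   (s2,c)→(s1,a,R)
state=s1 head=2 tape=_ca[b]cccc   (s1,b)→(s0,c,L)
state=s0 head=1 tape=_c[a]ccccc   (s0,a)→(s2,b,L)
state=s2 head=0 tape=_[c]bccccc   (s2,c)→(s1,a,R)
state=s1 head=1 tape=_a[b]ccccc   (s1,b)→(s0,c,L)
state=s0 head=0 tape=_[a]cccccc   (s0,a)→(s2,b,L)
state=s2 head=-1 tape=[_]bcccccc   (s2,_)→(sH,b,R)
state=sH head=0 tape=b[b]cccccc
Cell 2 holds c when M halts.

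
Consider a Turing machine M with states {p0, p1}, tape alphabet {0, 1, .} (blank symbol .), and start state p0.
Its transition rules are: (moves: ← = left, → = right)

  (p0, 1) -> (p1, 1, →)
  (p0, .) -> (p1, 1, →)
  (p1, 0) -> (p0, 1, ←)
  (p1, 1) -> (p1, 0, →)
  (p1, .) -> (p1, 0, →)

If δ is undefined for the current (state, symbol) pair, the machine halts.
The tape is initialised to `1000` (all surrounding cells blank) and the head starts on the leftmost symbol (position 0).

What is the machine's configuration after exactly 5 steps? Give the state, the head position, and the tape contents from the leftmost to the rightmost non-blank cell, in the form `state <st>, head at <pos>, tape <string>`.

state=p0 head=0 tape=[1]000   (p0,1)→(p1,1,→)
state=p1 head=1 tape=1[0]00   (p1,0)→(p0,1,←)
state=p0 head=0 tape=[1]100   (p0,1)→(p1,1,→)
state=p1 head=1 tape=1[1]00   (p1,1)→(p1,0,→)
state=p1 head=2 tape=10[0]0   (p1,0)→(p0,1,←)
state=p0 head=1 tape=1[0]10
After 5 steps: state p0, head at 1, tape 1010.

state p0, head at 1, tape 1010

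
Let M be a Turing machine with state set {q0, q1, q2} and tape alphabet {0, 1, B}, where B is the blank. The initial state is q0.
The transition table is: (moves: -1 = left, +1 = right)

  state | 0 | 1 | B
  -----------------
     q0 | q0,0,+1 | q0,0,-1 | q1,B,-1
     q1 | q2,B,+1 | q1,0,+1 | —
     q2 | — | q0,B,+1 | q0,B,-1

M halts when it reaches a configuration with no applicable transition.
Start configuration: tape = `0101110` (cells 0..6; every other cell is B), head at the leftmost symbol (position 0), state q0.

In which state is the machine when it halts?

q1

q0 | B[0]101110B   read 0 → write 0, move +1, go to q0
q0 | B0[1]01110B   read 1 → write 0, move -1, go to q0
q0 | B[0]001110B   read 0 → write 0, move +1, go to q0
q0 | B0[0]01110B   read 0 → write 0, move +1, go to q0
q0 | B00[0]1110B   read 0 → write 0, move +1, go to q0
q0 | B000[1]110B   read 1 → write 0, move -1, go to q0
q0 | B00[0]0110B   read 0 → write 0, move +1, go to q0
q0 | B000[0]110B   read 0 → write 0, move +1, go to q0
q0 | B0000[1]10B   read 1 → write 0, move -1, go to q0
q0 | B000[0]010B   read 0 → write 0, move +1, go to q0
q0 | B0000[0]10B   read 0 → write 0, move +1, go to q0
q0 | B00000[1]0B   read 1 → write 0, move -1, go to q0
q0 | B0000[0]00B   read 0 → write 0, move +1, go to q0
q0 | B00000[0]0B   read 0 → write 0, move +1, go to q0
q0 | B000000[0]B   read 0 → write 0, move +1, go to q0
q0 | B0000000[B]   read B → write B, move -1, go to q1
q1 | B000000[0]B   read 0 → write B, move +1, go to q2
q2 | B000000B[B]   read B → write B, move -1, go to q0
q0 | B000000[B]B   read B → write B, move -1, go to q1
q1 | B00000[0]BB   read 0 → write B, move +1, go to q2
q2 | B00000B[B]B   read B → write B, move -1, go to q0
q0 | B00000[B]BB   read B → write B, move -1, go to q1
q1 | B0000[0]BBB   read 0 → write B, move +1, go to q2
q2 | B0000B[B]BB   read B → write B, move -1, go to q0
q0 | B0000[B]BBB   read B → write B, move -1, go to q1
q1 | B000[0]BBBB   read 0 → write B, move +1, go to q2
q2 | B000B[B]BBB   read B → write B, move -1, go to q0
q0 | B000[B]BBBB   read B → write B, move -1, go to q1
q1 | B00[0]BBBBB   read 0 → write B, move +1, go to q2
q2 | B00B[B]BBBB   read B → write B, move -1, go to q0
q0 | B00[B]BBBBB   read B → write B, move -1, go to q1
q1 | B0[0]BBBBBB   read 0 → write B, move +1, go to q2
q2 | B0B[B]BBBBB   read B → write B, move -1, go to q0
q0 | B0[B]BBBBBB   read B → write B, move -1, go to q1
q1 | B[0]BBBBBBB   read 0 → write B, move +1, go to q2
q2 | BB[B]BBBBBB   read B → write B, move -1, go to q0
q0 | B[B]BBBBBBB   read B → write B, move -1, go to q1
q1 | [B]BBBBBBBB
No transition is defined for (q1, B); M halts in state q1.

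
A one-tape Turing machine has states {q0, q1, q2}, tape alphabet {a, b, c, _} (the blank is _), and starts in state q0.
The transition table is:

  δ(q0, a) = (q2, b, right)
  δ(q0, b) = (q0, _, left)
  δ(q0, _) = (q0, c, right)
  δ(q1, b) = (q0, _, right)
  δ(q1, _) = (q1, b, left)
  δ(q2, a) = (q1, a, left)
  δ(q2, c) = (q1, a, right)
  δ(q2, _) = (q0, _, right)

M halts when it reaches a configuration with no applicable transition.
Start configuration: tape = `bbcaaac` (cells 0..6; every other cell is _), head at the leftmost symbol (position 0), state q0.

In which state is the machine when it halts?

q0 | _[b]bcaaac   read b → write _, move left, go to q0
q0 | [_]_bcaaac   read _ → write c, move right, go to q0
q0 | c[_]bcaaac   read _ → write c, move right, go to q0
q0 | cc[b]caaac   read b → write _, move left, go to q0
q0 | c[c]_caaac
No transition is defined for (q0, c); M halts in state q0.

q0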